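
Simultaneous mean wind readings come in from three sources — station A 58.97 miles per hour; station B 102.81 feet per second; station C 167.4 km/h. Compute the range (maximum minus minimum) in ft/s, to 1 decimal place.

station A: 58.97 mph = 86.489 ft/s.
station C: 167.4 km/h = 152.559 ft/s.
Spread: 152.559 − 86.489 = 66.1 ft/s.

66.1 ft/s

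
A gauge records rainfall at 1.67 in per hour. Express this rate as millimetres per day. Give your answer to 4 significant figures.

1018 mm/day

1.67 in/hour × 25.4 mm/in × 24 hour/day = 1018 mm/day.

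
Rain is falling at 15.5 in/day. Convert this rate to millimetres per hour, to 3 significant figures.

16.4 mm/hour

15.5 in/day × 25.4 mm/in × 0.0416667 day/hour = 16.4 mm/hour.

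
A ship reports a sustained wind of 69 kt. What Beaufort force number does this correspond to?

Beaufort force 12

69 kt lies in the Beaufort 12 band (hurricane force, ≥64 kt).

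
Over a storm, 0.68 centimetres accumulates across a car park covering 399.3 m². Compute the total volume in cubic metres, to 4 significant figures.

2.715 cubic metres

Depth: 0.68 cm × 10 = 6.8 mm.
1 mm over 1 m² is 1 L, so volume = 6.8 × 399.3 = 2715.24 L = 2.715 m³.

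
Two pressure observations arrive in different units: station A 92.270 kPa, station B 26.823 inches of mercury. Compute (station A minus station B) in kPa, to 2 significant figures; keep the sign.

1.4 kPa

station B: 26.823 inHg = 90.833 kPa.
Difference: 92.270 − 90.833 = 1.4 kPa.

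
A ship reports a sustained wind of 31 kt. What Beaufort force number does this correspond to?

31 kt lies in the Beaufort 7 band (near gale, 28–33 kt).

Beaufort force 7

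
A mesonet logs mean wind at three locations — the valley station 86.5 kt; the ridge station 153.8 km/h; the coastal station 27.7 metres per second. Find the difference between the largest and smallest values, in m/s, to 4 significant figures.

the valley station: 86.5 kt = 44.4994 m/s.
the ridge station: 153.8 km/h = 42.7222 m/s.
Spread: 44.4994 − 27.7000 = 16.80 m/s.

16.80 m/s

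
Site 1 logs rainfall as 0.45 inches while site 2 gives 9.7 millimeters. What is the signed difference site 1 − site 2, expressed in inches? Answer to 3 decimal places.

0.068 in

site 2: 9.7 mm = 0.38189 in.
Difference: 0.45000 − 0.38189 = 0.068 in.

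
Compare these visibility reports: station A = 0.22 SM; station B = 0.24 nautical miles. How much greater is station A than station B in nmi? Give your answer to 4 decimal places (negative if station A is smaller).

station A: 0.22 SM = 0.191175 nmi.
Difference: 0.191175 − 0.240000 = -0.0488 nmi.

-0.0488 nmi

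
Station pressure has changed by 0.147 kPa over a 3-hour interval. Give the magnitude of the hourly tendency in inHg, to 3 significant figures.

0.0145 inHg per hour

0.147 kPa / 3 h × 0.2953 inHg/kPa = 0.0145 inHg/h.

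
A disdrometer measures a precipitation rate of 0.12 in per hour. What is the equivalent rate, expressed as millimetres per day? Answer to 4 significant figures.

0.12 in/hour × 25.4 mm/in × 24 hour/day = 73.15 mm/day.

73.15 mm/day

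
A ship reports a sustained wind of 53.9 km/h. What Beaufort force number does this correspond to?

Beaufort force 7

53.9 km/h = 15.0 m/s, which is Beaufort 7 (near gale, 13.9–17.1 m/s).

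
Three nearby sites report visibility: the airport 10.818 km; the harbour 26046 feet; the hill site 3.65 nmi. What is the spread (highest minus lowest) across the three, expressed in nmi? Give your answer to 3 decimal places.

2.191 nmi

the airport: 10.818 km = 5.84125 nmi.
the harbour: 26046 ft = 4.28662 nmi.
Spread: 5.84125 − 3.65000 = 2.191 nmi.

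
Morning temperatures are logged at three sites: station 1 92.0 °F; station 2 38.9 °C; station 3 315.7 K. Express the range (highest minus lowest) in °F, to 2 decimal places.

16.59 °F

station 1: 92.0 °F = 33.333 °C.
station 3: 315.7 K = 42.550 °C.
Spread: 42.550 − 33.333 = 9.217 °C = 16.59 °F.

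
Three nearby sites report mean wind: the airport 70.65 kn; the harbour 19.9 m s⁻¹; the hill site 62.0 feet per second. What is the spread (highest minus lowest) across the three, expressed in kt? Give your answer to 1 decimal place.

the harbour: 19.9 m/s = 38.683 kt.
the hill site: 62.0 ft/s = 36.734 kt.
Spread: 70.650 − 36.734 = 33.9 kt.

33.9 kt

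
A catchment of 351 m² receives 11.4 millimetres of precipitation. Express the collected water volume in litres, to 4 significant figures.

4001 litres

1 mm over 1 m² is 1 L, so volume = 11.4 × 351 = 4001.4 L ≈ 4001 L.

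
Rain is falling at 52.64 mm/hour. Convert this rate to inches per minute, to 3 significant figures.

0.0345 in/minute

52.64 mm/hour × 0.0393701 in/mm × 0.0166667 hour/minute = 0.0345 in/minute.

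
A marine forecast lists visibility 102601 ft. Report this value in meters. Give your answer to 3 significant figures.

31300 m

1 ft = 0.3048 m, so 102601 × 0.3048 = 31300 m.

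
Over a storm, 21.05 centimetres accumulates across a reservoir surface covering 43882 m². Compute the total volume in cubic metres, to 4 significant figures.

Depth: 21.05 cm × 10 = 210.5 mm.
1 mm over 1 m² is 1 L, so volume = 210.5 × 43882 = 9237161 L = 9237 m³.

9237 cubic metres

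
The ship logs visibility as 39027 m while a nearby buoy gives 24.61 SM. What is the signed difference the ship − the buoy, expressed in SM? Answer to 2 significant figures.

-0.36 SM

the ship: 39027 m = 24.2503 SM.
Difference: 24.2503 − 24.6100 = -0.36 SM.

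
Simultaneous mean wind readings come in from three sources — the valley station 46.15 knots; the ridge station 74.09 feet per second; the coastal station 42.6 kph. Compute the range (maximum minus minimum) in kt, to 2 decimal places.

23.15 kt

the ridge station: 74.09 ft/s = 43.8971 kt.
the coastal station: 42.6 km/h = 23.0022 kt.
Spread: 46.1500 − 23.0022 = 23.15 kt.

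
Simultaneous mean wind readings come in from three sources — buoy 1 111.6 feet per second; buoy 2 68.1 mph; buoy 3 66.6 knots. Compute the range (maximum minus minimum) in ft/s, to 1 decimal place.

buoy 2: 68.1 mph = 99.880 ft/s.
buoy 3: 66.6 kt = 112.408 ft/s.
Spread: 112.408 − 99.880 = 12.5 ft/s.

12.5 ft/s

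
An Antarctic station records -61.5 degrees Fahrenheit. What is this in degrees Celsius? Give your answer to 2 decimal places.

°C = (°F − 32) × 5/9 = (-61.5 − 32) / 1.8 = -51.94 °C.

-51.94 °C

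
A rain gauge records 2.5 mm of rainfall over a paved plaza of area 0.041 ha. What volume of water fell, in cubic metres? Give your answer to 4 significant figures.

1.025 cubic metres

Area: 0.041 ha = 410 m².
1 mm over 1 m² is 1 L, so volume = 2.5 × 410 = 1025 L = 1.025 m³.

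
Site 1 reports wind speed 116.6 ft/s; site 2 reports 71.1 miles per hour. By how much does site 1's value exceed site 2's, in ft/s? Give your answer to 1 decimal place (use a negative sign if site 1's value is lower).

site 2: 71.1 mph = 104.280 ft/s.
Difference: 116.600 − 104.280 = 12.3 ft/s.

12.3 ft/s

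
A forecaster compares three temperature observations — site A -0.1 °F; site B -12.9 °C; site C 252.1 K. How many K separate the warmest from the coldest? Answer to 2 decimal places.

8.15 K

site A: -0.1 °F = -17.833 °C.
site C: 252.1 K = -21.050 °C.
Spread: (-12.900) − (-21.050) = 8.150 °C.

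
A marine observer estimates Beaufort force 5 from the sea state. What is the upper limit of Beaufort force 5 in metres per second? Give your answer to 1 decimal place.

10.7 m/s

Beaufort 5 (fresh breeze) spans 8.0–10.7 m/s.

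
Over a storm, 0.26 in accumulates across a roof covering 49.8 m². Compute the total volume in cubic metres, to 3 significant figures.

0.329 cubic metres

Depth: 0.26 in × 25.4 = 6.604 mm.
1 mm over 1 m² is 1 L, so volume = 6.604 × 49.8 = 328.8792 L = 0.329 m³.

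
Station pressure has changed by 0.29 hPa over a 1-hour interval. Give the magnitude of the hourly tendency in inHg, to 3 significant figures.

0.29 hPa / 1 h × 0.02953 inHg/hPa = 0.00856 inHg/h.

0.00856 inHg per hour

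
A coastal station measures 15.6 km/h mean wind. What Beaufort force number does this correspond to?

Beaufort force 3

15.6 km/h = 4.3 m/s, which is Beaufort 3 (gentle breeze, 3.4–5.4 m/s).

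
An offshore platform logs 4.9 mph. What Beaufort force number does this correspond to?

Beaufort force 2

4.9 mph = 2.2 m/s, which is Beaufort 2 (light breeze, 1.6–3.3 m/s).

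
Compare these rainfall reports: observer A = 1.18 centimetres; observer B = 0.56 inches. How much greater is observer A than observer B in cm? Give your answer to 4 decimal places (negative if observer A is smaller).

observer B: 0.56 in = 1.422400 cm.
Difference: 1.180000 − 1.422400 = -0.2424 cm.

-0.2424 cm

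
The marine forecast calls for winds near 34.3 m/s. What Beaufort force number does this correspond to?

Beaufort force 12

34.3 m/s lies in the Beaufort 12 band (hurricane force, ≥32.7 m/s).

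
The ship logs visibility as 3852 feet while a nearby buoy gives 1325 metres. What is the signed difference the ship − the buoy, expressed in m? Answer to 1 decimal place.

the ship: 3852 ft = 1174.090 m.
Difference: 1174.090 − 1325.000 = -150.9 m.

-150.9 m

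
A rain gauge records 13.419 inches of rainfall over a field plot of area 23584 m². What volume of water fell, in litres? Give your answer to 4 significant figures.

Depth: 13.419 in × 25.4 = 340.8426 mm.
1 mm over 1 m² is 1 L, so volume = 340.8426 × 23584 = 8038431.9 L ≈ 8038000 L.

8038000 litres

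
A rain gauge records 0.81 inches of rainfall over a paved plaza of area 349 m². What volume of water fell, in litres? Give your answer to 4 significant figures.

Depth: 0.81 in × 25.4 = 20.574 mm.
1 mm over 1 m² is 1 L, so volume = 20.574 × 349 = 7180.326 L ≈ 7180 L.

7180 litres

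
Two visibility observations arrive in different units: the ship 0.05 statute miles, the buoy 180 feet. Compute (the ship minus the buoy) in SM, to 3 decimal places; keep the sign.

0.016 SM

the buoy: 180 ft = 0.03409 SM.
Difference: 0.05000 − 0.03409 = 0.016 SM.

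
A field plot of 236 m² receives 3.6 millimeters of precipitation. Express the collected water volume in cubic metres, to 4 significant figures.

1 mm over 1 m² is 1 L, so volume = 3.6 × 236 = 849.6 L = 0.8496 m³.

0.8496 cubic metres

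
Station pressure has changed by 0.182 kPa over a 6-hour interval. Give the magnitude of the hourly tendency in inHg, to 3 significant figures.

0.182 kPa / 6 h × 0.2953 inHg/kPa = 0.00896 inHg/h.

0.00896 inHg per hour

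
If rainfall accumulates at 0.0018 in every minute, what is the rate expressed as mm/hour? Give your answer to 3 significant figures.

2.74 mm/hour

0.0018 in/minute × 25.4 mm/in × 60 minute/hour = 2.74 mm/hour.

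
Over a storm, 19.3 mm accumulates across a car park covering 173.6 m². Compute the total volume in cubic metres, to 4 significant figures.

1 mm over 1 m² is 1 L, so volume = 19.3 × 173.6 = 3350.48 L = 3.350 m³.

3.350 cubic metres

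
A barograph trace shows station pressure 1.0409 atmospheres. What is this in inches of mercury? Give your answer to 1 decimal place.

1 atm = 29.9213 inHg, so 1.0409 × 29.9213 = 31.1 inHg.

31.1 inHg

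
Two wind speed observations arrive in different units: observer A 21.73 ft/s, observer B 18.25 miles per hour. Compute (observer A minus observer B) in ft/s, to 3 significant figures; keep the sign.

-5.04 ft/s

observer B: 18.25 mph = 26.7667 ft/s.
Difference: 21.7300 − 26.7667 = -5.04 ft/s.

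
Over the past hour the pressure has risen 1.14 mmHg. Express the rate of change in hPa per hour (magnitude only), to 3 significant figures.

1.14 mmHg / 1 h × 1.33322 hPa/mmHg = 1.52 hPa/h.

1.52 hPa per hour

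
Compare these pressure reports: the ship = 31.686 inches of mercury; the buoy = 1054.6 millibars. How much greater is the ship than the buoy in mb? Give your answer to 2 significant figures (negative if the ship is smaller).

the ship: 31.686 inHg = 1073.01 mb.
Difference: 1073.01 − 1054.60 = 18 mb.

18 mb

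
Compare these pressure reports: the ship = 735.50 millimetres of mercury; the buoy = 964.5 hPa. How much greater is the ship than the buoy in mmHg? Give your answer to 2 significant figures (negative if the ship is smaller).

the buoy: 964.5 hPa = 723.43 mmHg.
Difference: 735.50 − 723.43 = 12 mmHg.

12 mmHg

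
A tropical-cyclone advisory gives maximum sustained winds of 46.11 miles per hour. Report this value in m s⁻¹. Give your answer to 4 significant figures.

20.61 m/s

1 mph = 0.44704 m/s, so 46.11 × 0.44704 = 20.61 m/s.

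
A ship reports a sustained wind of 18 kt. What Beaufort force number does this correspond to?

Beaufort force 5

18 kt lies in the Beaufort 5 band (fresh breeze, 17–21 kt).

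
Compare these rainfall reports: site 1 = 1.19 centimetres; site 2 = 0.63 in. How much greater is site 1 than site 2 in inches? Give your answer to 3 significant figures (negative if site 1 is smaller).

-0.161 in

site 1: 1.19 cm = 0.468504 in.
Difference: 0.468504 − 0.630000 = -0.161 in.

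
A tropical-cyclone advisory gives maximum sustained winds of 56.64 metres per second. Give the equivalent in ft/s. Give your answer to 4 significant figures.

185.8 ft/s

1 m/s = 3.28084 ft/s, so 56.64 × 3.28084 = 185.8 ft/s.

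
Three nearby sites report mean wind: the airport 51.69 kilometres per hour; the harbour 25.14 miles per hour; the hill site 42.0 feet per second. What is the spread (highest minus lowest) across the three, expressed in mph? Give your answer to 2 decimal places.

the airport: 51.69 km/h = 32.1187 mph.
the hill site: 42.0 ft/s = 28.6364 mph.
Spread: 32.1187 − 25.1400 = 6.98 mph.

6.98 mph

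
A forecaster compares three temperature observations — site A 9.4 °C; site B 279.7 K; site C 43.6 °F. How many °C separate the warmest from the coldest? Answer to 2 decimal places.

site B: 279.7 K = 6.550 °C.
site C: 43.6 °F = 6.444 °C.
Spread: 9.400 − 6.444 = 2.956 °C.

2.96 °C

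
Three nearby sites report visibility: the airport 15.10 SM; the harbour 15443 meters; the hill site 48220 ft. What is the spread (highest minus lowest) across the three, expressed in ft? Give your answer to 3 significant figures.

the airport: 15.10 SM = 79728.00 ft.
the harbour: 15443 m = 50666.01 ft.
Spread: 79728.00 − 48220.00 = 31500 ft.

31500 ft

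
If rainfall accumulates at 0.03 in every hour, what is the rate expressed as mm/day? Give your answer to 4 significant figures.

18.29 mm/day

0.03 in/hour × 25.4 mm/in × 24 hour/day = 18.29 mm/day.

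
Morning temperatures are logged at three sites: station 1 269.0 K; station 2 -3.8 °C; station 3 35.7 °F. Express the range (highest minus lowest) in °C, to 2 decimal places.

station 1: 269.0 K = -4.150 °C.
station 3: 35.7 °F = 2.056 °C.
Spread: 2.056 − (-4.150) = 6.206 °C.

6.21 °C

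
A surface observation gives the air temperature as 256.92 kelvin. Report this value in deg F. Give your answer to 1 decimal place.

2.8 °F

First to °C: -16.23 °C.
Then to °F: 2.8 °F.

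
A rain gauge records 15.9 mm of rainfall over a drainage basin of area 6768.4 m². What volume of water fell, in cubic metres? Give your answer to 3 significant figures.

108 cubic metres

1 mm over 1 m² is 1 L, so volume = 15.9 × 6768.4 = 107617.56 L = 108 m³.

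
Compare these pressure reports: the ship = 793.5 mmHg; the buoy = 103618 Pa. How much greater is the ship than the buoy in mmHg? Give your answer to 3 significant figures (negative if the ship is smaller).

the buoy: 103618 Pa = 777.199 mmHg.
Difference: 793.500 − 777.199 = 16.3 mmHg.

16.3 mmHg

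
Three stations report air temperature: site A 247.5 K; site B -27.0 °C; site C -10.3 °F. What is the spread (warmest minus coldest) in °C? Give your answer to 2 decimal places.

3.50 °C

site A: 247.5 K = -25.650 °C.
site C: -10.3 °F = -23.500 °C.
Spread: (-23.500) − (-27.000) = 3.500 °C.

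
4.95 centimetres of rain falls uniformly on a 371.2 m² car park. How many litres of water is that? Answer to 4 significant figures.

18370 litres

Depth: 4.95 cm × 10 = 49.5 mm.
1 mm over 1 m² is 1 L, so volume = 49.5 × 371.2 = 18374.4 L ≈ 18370 L.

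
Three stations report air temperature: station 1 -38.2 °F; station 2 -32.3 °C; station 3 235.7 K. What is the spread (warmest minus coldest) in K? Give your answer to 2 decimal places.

station 1: -38.2 °F = -39.000 °C.
station 3: 235.7 K = -37.450 °C.
Spread: (-32.300) − (-39.000) = 6.700 °C.

6.70 K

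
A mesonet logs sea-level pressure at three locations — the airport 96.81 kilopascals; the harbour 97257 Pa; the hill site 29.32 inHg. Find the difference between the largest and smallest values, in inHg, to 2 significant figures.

the airport: 96.81 kPa = 28.5880 inHg.
the harbour: 97257 Pa = 28.7200 inHg.
Spread: 29.3200 − 28.5880 = 0.73 inHg.

0.73 inHg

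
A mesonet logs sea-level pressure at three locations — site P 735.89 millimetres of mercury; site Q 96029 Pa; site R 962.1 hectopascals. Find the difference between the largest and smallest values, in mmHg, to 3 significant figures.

site Q: 96029 Pa = 720.277 mmHg.
site R: 962.1 hPa = 721.634 mmHg.
Spread: 735.890 − 720.277 = 15.6 mmHg.

15.6 mmHg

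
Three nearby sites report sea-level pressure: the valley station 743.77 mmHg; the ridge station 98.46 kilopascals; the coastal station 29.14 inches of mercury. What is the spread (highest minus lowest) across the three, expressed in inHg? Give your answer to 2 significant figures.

0.21 inHg

the valley station: 743.77 mmHg = 29.2823 inHg.
the ridge station: 98.46 kPa = 29.0752 inHg.
Spread: 29.2823 − 29.0752 = 0.21 inHg.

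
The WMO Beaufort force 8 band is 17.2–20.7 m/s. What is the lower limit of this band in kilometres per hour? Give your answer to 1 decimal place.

17.2–20.7 m/s × 3.6 = 61.9–74.5 km/h.

61.9 km/h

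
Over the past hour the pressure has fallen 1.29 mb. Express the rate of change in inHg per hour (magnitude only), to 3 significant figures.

0.0381 inHg per hour

1.29 mb / 1 h × 0.02953 inHg/mb = 0.0381 inHg/h.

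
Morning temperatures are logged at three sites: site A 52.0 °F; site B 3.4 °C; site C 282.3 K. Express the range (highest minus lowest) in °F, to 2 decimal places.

13.88 °F

site A: 52.0 °F = 11.111 °C.
site C: 282.3 K = 9.150 °C.
Spread: 11.111 − 3.400 = 7.711 °C = 13.88 °F.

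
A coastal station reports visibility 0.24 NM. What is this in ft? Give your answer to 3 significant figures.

1460 ft

1 nmi = 6076.12 ft, so 0.24 × 6076.12 = 1460 ft.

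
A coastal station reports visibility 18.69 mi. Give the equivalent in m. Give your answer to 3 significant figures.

1 SM = 1609.34 m, so 18.69 × 1609.34 = 30100 m.

30100 m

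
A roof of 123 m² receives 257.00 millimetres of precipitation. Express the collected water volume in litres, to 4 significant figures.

1 mm over 1 m² is 1 L, so volume = 257 × 123 = 31611 L ≈ 31610 L.

31610 litres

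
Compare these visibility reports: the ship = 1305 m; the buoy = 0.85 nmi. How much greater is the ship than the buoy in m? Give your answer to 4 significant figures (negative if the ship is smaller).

the buoy: 0.85 nmi = 1574.200 m.
Difference: 1305.000 − 1574.200 = -269.2 m.

-269.2 m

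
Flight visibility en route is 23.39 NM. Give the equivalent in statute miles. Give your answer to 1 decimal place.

26.9 SM

1 nmi = 1.15078 SM, so 23.39 × 1.15078 = 26.9 SM.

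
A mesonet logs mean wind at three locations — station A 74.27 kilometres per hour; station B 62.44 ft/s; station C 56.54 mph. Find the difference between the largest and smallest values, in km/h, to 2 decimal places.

station B: 62.44 ft/s = 68.5142 km/h.
station C: 56.54 mph = 90.9923 km/h.
Spread: 90.9923 − 68.5142 = 22.48 km/h.

22.48 km/h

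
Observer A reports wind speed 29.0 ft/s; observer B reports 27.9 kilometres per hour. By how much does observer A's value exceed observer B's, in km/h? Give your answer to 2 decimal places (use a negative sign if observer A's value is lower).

3.92 km/h

observer A: 29.0 ft/s = 31.8211 km/h.
Difference: 31.8211 − 27.9000 = 3.92 km/h.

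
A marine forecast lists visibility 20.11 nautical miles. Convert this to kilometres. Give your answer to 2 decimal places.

37.24 km

1 nmi = 1.852 km, so 20.11 × 1.852 = 37.24 km.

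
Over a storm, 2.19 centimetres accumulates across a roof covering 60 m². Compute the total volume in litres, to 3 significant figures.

1310 litres

Depth: 2.19 cm × 10 = 21.9 mm.
1 mm over 1 m² is 1 L, so volume = 21.9 × 60 = 1314 L ≈ 1310 L.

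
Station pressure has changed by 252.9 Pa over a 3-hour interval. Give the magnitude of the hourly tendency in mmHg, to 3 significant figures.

252.9 Pa / 3 h × 0.00750062 mmHg/Pa = 0.632 mmHg/h.

0.632 mmHg per hour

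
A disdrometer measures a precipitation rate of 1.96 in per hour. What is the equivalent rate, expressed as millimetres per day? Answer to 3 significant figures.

1.96 in/hour × 25.4 mm/in × 24 hour/day = 1190 mm/day.

1190 mm/day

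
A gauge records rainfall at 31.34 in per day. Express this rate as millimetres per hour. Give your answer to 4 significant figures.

33.17 mm/hour

31.34 in/day × 25.4 mm/in × 0.0416667 day/hour = 33.17 mm/hour.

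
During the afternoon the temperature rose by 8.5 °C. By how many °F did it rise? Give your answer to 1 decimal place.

15.3 °F

For a temperature change the 32° offset cancels: Δ°F = 8.5 × 1.8 = 15.3 °F.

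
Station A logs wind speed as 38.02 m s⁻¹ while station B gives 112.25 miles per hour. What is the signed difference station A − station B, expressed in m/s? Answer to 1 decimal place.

station B: 112.25 mph = 50.180 m/s.
Difference: 38.020 − 50.180 = -12.2 m/s.

-12.2 m/s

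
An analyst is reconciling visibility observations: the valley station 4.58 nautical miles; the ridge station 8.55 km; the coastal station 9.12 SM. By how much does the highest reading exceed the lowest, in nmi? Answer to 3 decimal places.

the ridge station: 8.55 km = 4.61663 nmi.
the coastal station: 9.12 SM = 7.92506 nmi.
Spread: 7.92506 − 4.58000 = 3.345 nmi.

3.345 nmi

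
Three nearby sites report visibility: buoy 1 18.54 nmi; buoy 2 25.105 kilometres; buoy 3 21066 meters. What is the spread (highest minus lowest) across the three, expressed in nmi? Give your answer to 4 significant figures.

buoy 2: 25.105 km = 13.55562 nmi.
buoy 3: 21066 m = 11.37473 nmi.
Spread: 18.54000 − 11.37473 = 7.165 nmi.

7.165 nmi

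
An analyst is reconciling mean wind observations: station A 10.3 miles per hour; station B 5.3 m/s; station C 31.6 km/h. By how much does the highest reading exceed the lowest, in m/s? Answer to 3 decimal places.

station A: 10.3 mph = 4.60451 m/s.
station C: 31.6 km/h = 8.77778 m/s.
Spread: 8.77778 − 4.60451 = 4.173 m/s.

4.173 m/s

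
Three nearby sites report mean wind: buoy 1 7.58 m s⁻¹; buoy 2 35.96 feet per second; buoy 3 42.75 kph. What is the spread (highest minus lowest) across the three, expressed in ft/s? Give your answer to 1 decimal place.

buoy 1: 7.58 m/s = 24.869 ft/s.
buoy 3: 42.75 km/h = 38.960 ft/s.
Spread: 38.960 − 24.869 = 14.1 ft/s.

14.1 ft/s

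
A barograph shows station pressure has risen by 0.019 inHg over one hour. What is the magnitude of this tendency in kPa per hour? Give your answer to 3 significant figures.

0.0643 kPa per hour

0.019 inHg / 1 h × 3.38639 kPa/inHg = 0.0643 kPa/h.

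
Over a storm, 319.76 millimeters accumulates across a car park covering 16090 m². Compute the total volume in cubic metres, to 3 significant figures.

5140 cubic metres

1 mm over 1 m² is 1 L, so volume = 319.76 × 16090 = 5144938.4 L = 5140 m³.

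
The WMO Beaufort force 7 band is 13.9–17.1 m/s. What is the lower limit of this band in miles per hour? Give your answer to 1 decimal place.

31.1 mph

13.9–17.1 m/s × 2.237 = 31.1–38.3 mph.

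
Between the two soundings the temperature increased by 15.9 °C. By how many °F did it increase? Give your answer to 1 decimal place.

For a temperature change the 32° offset cancels: Δ°F = 15.9 × 1.8 = 28.6 °F.

28.6 °F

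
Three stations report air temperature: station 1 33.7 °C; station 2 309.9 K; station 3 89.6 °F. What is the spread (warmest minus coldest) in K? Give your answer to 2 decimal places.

station 2: 309.9 K = 36.750 °C.
station 3: 89.6 °F = 32.000 °C.
Spread: 36.750 − 32.000 = 4.750 °C.

4.75 K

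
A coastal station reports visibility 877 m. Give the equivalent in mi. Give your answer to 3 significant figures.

1 m = 0.000621371 SM, so 877 × 0.000621371 = 0.545 SM.

0.545 SM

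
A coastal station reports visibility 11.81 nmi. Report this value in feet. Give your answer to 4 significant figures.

71760 ft

1 nmi = 6076.12 ft, so 11.81 × 6076.12 = 71760 ft.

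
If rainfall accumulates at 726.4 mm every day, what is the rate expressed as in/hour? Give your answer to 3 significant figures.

726.4 mm/day × 0.0393701 in/mm × 0.0416667 day/hour = 1.19 in/hour.

1.19 in/hour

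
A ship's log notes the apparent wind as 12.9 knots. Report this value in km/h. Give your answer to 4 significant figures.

23.89 km/h

1 kt = 1.852 km/h, so 12.9 × 1.852 = 23.89 km/h.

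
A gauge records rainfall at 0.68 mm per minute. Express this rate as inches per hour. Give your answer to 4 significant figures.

0.68 mm/minute × 0.0393701 in/mm × 60 minute/hour = 1.606 in/hour.

1.606 in/hour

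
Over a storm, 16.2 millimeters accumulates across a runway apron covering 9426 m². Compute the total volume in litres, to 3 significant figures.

1 mm over 1 m² is 1 L, so volume = 16.2 × 9426 = 152701.2 L ≈ 153000 L.

153000 litres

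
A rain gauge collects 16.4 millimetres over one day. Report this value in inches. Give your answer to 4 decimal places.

1 mm = 0.0393701 in, so 16.4 × 0.0393701 = 0.6457 in.

0.6457 in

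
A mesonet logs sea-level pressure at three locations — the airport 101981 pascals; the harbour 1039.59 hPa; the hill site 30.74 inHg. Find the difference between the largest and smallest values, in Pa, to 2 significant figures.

the harbour: 1039.59 hPa = 103959.00 Pa.
the hill site: 30.74 inHg = 104097.60 Pa.
Spread: 104097.60 − 101981.00 = 2100 Pa.

2100 Pa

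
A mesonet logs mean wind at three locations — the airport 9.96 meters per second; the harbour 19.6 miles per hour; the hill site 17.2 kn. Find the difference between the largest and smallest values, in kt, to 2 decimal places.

2.33 kt

the airport: 9.96 m/s = 19.3607 kt.
the harbour: 19.6 mph = 17.0319 kt.
Spread: 19.3607 − 17.0319 = 2.33 kt.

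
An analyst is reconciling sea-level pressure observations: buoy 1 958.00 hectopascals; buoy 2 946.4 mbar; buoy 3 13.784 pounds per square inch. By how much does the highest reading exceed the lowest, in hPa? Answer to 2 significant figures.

12 hPa

buoy 2: 946.4 mb = 946.40 hPa.
buoy 3: 13.784 psi = 950.37 hPa.
Spread: 958.00 − 946.40 = 12 hPa.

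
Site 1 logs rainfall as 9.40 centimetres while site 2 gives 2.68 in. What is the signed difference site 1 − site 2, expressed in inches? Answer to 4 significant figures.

1.021 in

site 1: 9.40 cm = 3.70079 in.
Difference: 3.70079 − 2.68000 = 1.021 in.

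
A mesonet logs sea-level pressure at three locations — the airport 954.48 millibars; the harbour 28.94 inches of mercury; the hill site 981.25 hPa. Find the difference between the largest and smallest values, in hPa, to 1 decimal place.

26.8 hPa

the airport: 954.48 mb = 954.480 hPa.
the harbour: 28.94 inHg = 980.021 hPa.
Spread: 981.250 − 954.480 = 26.8 hPa.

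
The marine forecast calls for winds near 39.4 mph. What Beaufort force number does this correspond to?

39.4 mph = 17.6 m/s, which is Beaufort 8 (gale, 17.2–20.7 m/s).

Beaufort force 8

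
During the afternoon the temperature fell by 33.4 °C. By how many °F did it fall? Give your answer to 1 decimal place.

For a temperature change the 32° offset cancels: Δ°F = 33.4 × 1.8 = 60.1 °F.

60.1 °F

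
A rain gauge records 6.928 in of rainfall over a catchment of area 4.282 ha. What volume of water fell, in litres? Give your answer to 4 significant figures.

7535000 litres

Depth: 6.928 in × 25.4 = 175.9712 mm.
Area: 4.282 ha = 42820 m².
1 mm over 1 m² is 1 L, so volume = 175.9712 × 42820 = 7535086.8 L ≈ 7535000 L.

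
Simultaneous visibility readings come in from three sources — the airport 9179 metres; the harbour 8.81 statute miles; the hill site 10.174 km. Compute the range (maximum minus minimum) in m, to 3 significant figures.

the harbour: 8.81 SM = 14178.32 m.
the hill site: 10.174 km = 10174.00 m.
Spread: 14178.32 − 9179.00 = 5000 m.

5000 m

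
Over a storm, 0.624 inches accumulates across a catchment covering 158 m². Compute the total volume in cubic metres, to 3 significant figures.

Depth: 0.624 in × 25.4 = 15.8496 mm.
1 mm over 1 m² is 1 L, so volume = 15.8496 × 158 = 2504.2368 L = 2.50 m³.

2.50 cubic metres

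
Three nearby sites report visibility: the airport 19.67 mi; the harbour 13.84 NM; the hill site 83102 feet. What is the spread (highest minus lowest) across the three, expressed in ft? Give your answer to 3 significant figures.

the airport: 19.67 SM = 103857.60 ft.
the harbour: 13.84 nmi = 84093.44 ft.
Spread: 103857.60 − 83102.00 = 20800 ft.

20800 ft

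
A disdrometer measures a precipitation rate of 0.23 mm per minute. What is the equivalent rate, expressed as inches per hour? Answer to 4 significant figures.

0.5433 in/hour

0.23 mm/minute × 0.0393701 in/mm × 60 minute/hour = 0.5433 in/hour.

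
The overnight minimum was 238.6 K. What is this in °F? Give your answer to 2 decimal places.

-30.19 °F

First to °C: -34.55 °C.
Then to °F: -30.19 °F.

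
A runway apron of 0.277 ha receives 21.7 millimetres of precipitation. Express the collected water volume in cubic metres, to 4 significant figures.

Area: 0.277 ha = 2770 m².
1 mm over 1 m² is 1 L, so volume = 21.7 × 2770 = 60109 L = 60.11 m³.

60.11 cubic metres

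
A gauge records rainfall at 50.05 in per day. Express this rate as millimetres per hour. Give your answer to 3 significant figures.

50.05 in/day × 25.4 mm/in × 0.0416667 day/hour = 53.0 mm/hour.

53.0 mm/hour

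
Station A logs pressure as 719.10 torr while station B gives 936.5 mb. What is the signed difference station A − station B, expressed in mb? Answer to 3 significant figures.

22.2 mb

station A: 719.10 mmHg = 958.721 mb.
Difference: 958.721 − 936.500 = 22.2 mb.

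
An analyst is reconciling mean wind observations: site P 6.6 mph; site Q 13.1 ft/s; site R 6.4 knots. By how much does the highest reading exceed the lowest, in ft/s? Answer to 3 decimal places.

3.420 ft/s

site P: 6.6 mph = 9.68000 ft/s.
site R: 6.4 kt = 10.80198 ft/s.
Spread: 13.10000 − 9.68000 = 3.420 ft/s.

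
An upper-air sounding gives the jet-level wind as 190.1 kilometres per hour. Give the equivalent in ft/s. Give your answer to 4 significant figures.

173.2 ft/s

1 km/h = 0.911344 ft/s, so 190.1 × 0.911344 = 173.2 ft/s.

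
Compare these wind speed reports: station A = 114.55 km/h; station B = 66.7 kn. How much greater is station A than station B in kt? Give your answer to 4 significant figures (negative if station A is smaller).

station A: 114.55 km/h = 61.85205 kt.
Difference: 61.85205 − 66.70000 = -4.848 kt.

-4.848 kt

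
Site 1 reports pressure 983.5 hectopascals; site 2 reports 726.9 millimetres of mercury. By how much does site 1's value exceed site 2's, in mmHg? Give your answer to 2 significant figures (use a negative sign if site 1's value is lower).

site 1: 983.5 hPa = 737.69 mmHg.
Difference: 737.69 − 726.90 = 11 mmHg.

11 mmHg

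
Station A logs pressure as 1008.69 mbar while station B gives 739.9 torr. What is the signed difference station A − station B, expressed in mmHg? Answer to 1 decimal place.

station A: 1008.69 mb = 756.580 mmHg.
Difference: 756.580 − 739.900 = 16.7 mmHg.

16.7 mmHg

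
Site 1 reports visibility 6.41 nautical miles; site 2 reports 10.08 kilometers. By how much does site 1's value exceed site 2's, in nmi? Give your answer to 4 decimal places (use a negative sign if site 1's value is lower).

site 2: 10.08 km = 5.442765 nmi.
Difference: 6.410000 − 5.442765 = 0.9672 nmi.

0.9672 nmi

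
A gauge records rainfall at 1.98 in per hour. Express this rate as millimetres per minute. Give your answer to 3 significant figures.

0.838 mm/minute

1.98 in/hour × 25.4 mm/in × 0.0166667 hour/minute = 0.838 mm/minute.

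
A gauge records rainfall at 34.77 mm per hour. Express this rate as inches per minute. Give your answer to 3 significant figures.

34.77 mm/hour × 0.0393701 in/mm × 0.0166667 hour/minute = 0.0228 in/minute.

0.0228 in/minute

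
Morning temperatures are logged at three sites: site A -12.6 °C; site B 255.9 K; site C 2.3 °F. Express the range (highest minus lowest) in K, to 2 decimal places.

site B: 255.9 K = -17.250 °C.
site C: 2.3 °F = -16.500 °C.
Spread: (-12.600) − (-17.250) = 4.650 °C.

4.65 K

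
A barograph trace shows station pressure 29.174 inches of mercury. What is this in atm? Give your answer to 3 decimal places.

1 inHg = 0.0334211 atm, so 29.174 × 0.0334211 = 0.975 atm.

0.975 atm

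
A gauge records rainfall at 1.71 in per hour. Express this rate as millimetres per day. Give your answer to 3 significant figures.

1.71 in/hour × 25.4 mm/in × 24 hour/day = 1040 mm/day.

1040 mm/day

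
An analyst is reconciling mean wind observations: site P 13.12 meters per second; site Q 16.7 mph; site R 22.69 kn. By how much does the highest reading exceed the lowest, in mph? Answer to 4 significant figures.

site P: 13.12 m/s = 29.3486 mph.
site R: 22.69 kt = 26.1112 mph.
Spread: 29.3486 − 16.7000 = 12.65 mph.

12.65 mph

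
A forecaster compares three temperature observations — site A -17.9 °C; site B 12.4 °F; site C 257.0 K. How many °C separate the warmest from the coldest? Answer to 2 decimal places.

7.01 °C

site B: 12.4 °F = -10.889 °C.
site C: 257.0 K = -16.150 °C.
Spread: (-10.889) − (-17.900) = 7.011 °C.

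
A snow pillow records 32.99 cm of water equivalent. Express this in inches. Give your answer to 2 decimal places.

12.99 in

1 cm = 0.393701 in, so 32.99 × 0.393701 = 12.99 in.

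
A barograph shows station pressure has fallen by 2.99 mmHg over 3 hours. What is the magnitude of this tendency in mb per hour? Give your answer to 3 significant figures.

2.99 mmHg / 3 h × 1.33322 mb/mmHg = 1.33 mb/h.

1.33 mb per hour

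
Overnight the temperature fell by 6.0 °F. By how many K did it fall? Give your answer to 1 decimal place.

3.3 K

A change of 1 °C equals a change of 1.8 °F: ΔK = 6.0 × 0.5556 = 3.3 K.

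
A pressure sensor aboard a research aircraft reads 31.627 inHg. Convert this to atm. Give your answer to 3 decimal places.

1 inHg = 0.0334211 atm, so 31.627 × 0.0334211 = 1.057 atm.

1.057 atm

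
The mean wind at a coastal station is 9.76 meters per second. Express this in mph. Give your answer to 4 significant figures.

21.83 mph

1 m/s = 2.23694 mph, so 9.76 × 2.23694 = 21.83 mph.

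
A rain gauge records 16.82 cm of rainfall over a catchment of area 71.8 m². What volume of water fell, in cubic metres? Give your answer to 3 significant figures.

Depth: 16.82 cm × 10 = 168.2 mm.
1 mm over 1 m² is 1 L, so volume = 168.2 × 71.8 = 12076.76 L = 12.1 m³.

12.1 cubic metres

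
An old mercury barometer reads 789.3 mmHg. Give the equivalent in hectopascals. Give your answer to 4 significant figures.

1 mmHg = 1.33322 hPa, so 789.3 × 1.33322 = 1052 hPa.

1052 hPa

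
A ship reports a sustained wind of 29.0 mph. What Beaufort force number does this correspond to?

Beaufort force 6

29.0 mph = 13.0 m/s, which is Beaufort 6 (strong breeze, 10.8–13.8 m/s).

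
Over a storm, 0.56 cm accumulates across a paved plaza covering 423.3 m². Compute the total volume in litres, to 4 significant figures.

Depth: 0.56 cm × 10 = 5.6 mm.
1 mm over 1 m² is 1 L, so volume = 5.6 × 423.3 = 2370.48 L ≈ 2370 L.

2370 litres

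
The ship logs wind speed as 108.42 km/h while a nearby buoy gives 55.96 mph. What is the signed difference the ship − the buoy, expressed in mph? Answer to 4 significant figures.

11.41 mph

the ship: 108.42 km/h = 67.3691 mph.
Difference: 67.3691 − 55.9600 = 11.41 mph.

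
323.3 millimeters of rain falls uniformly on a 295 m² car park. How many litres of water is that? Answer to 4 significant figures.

95370 litres

1 mm over 1 m² is 1 L, so volume = 323.3 × 295 = 95373.5 L ≈ 95370 L.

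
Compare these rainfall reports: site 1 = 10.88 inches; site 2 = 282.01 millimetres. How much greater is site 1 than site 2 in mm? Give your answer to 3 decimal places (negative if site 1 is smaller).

site 1: 10.88 in = 276.35200 mm.
Difference: 276.35200 − 282.01000 = -5.658 mm.

-5.658 mm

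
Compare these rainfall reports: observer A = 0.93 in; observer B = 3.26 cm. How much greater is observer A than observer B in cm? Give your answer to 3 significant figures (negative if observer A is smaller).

observer A: 0.93 in = 2.36220 cm.
Difference: 2.36220 − 3.26000 = -0.898 cm.

-0.898 cm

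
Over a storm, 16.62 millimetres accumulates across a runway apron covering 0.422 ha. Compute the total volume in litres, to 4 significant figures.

Area: 0.422 ha = 4220 m².
1 mm over 1 m² is 1 L, so volume = 16.62 × 4220 = 70136.4 L ≈ 70140 L.

70140 litres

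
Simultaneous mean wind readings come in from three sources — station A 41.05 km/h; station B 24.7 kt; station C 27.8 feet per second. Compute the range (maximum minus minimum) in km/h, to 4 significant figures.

15.24 km/h

station B: 24.7 kt = 45.7444 km/h.
station C: 27.8 ft/s = 30.5044 km/h.
Spread: 45.7444 − 30.5044 = 15.24 km/h.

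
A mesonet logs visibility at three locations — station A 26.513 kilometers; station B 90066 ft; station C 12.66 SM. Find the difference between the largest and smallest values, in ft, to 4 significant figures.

station A: 26.513 km = 86984.91 ft.
station C: 12.66 SM = 66844.80 ft.
Spread: 90066.00 − 66844.80 = 23220 ft.

23220 ft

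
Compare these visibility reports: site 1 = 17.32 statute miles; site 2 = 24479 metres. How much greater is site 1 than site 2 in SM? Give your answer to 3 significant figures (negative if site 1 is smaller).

site 2: 24479 m = 15.2105 SM.
Difference: 17.3200 − 15.2105 = 2.11 SM.

2.11 SM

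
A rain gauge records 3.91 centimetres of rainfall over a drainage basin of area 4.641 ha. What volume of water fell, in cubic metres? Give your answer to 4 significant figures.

Depth: 3.91 cm × 10 = 39.1 mm.
Area: 4.641 ha = 46410 m².
1 mm over 1 m² is 1 L, so volume = 39.1 × 46410 = 1814631 L = 1815 m³.

1815 cubic metres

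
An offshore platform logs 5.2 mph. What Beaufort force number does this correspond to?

5.2 mph = 2.3 m/s, which is Beaufort 2 (light breeze, 1.6–3.3 m/s).

Beaufort force 2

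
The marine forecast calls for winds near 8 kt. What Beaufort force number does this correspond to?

Beaufort force 3

8 kt lies in the Beaufort 3 band (gentle breeze, 7–10 kt).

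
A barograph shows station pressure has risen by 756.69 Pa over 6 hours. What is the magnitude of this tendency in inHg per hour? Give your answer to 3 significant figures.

0.0372 inHg per hour

756.69 Pa / 6 h × 0.0002953 inHg/Pa = 0.0372 inHg/h.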